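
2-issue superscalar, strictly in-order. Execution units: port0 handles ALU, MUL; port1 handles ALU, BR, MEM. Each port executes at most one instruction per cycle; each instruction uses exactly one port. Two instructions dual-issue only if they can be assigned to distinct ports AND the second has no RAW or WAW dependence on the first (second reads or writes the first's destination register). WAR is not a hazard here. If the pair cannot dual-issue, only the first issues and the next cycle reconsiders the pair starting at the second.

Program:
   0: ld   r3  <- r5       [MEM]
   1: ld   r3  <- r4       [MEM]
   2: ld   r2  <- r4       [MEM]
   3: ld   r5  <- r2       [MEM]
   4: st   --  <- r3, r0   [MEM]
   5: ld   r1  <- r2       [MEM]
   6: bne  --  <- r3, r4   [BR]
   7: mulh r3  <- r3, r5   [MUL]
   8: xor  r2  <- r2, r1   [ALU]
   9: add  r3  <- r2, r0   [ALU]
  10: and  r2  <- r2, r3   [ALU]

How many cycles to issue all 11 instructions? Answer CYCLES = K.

CYCLES = 10

0. ld @i0  | no-port MEM/MEM
1. ld @i1  | no-port MEM/MEM
2. ld @i2  | no-port MEM/MEM
3. ld @i3  | no-port MEM/MEM
4. st @i4  | no-port MEM/MEM
5. ld @i5  | no-port MEM/BR
6. bne mulh @i6/i7  | pair
7. xor @i8  | RAW r2
8. add @i9  | RAW r3
9. and @i10  | tail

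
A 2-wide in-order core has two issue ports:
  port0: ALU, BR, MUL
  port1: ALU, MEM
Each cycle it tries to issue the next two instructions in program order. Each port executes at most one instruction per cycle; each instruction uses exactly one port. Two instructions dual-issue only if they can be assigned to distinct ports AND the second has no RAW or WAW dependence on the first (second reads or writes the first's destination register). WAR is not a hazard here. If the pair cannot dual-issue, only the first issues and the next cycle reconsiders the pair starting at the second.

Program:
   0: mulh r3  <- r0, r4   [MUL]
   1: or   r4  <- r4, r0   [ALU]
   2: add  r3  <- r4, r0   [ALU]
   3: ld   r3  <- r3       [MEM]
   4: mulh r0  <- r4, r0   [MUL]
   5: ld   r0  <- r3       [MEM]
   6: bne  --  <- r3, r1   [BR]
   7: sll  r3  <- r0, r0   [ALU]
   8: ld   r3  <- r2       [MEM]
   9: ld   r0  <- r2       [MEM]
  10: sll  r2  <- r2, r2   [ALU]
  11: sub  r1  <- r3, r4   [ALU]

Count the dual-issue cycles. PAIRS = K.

PAIRS = 4

#0 head=0: mulh.MUL or.ALU i0,i1 2-wide
#1 head=2: add.ALU i2 RAW+WAW r3
#2 head=3: ld.MEM mulh.MUL i3,i4 2-wide
#3 head=5: ld.MEM bne.BR i5,i6 2-wide
#4 head=7: sll.ALU i7 WAW r3
#5 head=8: ld.MEM i8 no-port MEM/MEM
#6 head=9: ld.MEM sll.ALU i9,i10 2-wide
#7 head=11: sub.ALU i11 tail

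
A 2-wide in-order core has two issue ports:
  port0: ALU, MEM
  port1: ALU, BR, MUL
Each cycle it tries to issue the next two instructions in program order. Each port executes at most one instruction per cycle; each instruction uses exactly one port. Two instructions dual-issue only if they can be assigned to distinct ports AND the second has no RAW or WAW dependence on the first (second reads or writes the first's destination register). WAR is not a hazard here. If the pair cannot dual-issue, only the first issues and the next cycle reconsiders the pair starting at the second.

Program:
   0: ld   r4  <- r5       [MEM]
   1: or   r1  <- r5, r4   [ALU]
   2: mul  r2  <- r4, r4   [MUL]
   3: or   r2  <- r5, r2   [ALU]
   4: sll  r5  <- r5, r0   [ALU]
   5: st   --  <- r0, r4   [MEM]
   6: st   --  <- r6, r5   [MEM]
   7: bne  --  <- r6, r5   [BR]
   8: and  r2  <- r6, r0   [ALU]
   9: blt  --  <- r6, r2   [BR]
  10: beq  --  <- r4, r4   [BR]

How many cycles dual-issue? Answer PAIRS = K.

PAIRS = 3

c0: i0 ld.MEM  RAW r4
c1: i1/i2 or.ALU mul.MUL  dual
c2: i3/i4 or.ALU sll.ALU  dual
c3: i5 st.MEM  no-port MEM/MEM
c4: i6/i7 st.MEM bne.BR  dual
c5: i8 and.ALU  RAW r2
c6: i9 blt.BR  no-port BR/BR
c7: i10 beq.BR  tail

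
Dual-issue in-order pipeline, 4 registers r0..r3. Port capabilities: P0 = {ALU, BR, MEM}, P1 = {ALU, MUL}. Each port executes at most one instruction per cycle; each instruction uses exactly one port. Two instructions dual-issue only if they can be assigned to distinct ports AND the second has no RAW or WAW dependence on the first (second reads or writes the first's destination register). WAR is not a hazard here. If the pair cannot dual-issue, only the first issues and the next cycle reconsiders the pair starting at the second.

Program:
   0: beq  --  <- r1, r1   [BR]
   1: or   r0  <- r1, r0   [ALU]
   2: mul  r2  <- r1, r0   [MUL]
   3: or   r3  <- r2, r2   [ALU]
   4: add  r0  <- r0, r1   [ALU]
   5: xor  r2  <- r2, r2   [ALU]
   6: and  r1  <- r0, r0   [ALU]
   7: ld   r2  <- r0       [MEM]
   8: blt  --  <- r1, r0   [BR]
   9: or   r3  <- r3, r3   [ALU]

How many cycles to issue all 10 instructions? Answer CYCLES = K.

CYCLES = 6

#0 head=0: beq.BR+or.ALU i0+i1 2-wide
#1 head=2: mul.MUL i2 RAW r2
#2 head=3: or.ALU+add.ALU i3+i4 2-wide
#3 head=5: xor.ALU+and.ALU i5+i6 2-wide
#4 head=7: ld.MEM i7 no-port MEM/BR
#5 head=8: blt.BR+or.ALU i8+i9 2-wide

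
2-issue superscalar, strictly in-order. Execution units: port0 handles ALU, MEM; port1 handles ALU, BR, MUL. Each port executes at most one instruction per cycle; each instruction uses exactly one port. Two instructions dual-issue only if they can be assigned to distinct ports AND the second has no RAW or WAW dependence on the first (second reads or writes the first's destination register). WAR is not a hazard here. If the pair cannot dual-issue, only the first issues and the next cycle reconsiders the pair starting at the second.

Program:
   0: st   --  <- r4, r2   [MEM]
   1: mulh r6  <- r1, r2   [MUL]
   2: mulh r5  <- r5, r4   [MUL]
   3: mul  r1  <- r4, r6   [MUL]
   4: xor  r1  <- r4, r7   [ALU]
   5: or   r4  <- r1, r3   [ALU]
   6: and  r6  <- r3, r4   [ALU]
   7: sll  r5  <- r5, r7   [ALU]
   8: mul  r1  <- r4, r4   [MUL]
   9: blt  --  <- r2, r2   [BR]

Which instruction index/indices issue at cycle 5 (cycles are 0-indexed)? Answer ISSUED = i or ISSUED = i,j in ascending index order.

  cy0 -> i0,i1 (st.MEM/mulh.MUL) dual
  cy1 -> i2 (mulh.MUL) no-port MUL/MUL
  cy2 -> i3 (mul.MUL) WAW r1
  cy3 -> i4 (xor.ALU) RAW r1
  cy4 -> i5 (or.ALU) RAW r4
  cy5 -> i6,i7 (and.ALU/sll.ALU) dual
  cy6 -> i8 (mul.MUL) no-port MUL/BR
  cy7 -> i9 (blt.BR) tail

ISSUED = 6,7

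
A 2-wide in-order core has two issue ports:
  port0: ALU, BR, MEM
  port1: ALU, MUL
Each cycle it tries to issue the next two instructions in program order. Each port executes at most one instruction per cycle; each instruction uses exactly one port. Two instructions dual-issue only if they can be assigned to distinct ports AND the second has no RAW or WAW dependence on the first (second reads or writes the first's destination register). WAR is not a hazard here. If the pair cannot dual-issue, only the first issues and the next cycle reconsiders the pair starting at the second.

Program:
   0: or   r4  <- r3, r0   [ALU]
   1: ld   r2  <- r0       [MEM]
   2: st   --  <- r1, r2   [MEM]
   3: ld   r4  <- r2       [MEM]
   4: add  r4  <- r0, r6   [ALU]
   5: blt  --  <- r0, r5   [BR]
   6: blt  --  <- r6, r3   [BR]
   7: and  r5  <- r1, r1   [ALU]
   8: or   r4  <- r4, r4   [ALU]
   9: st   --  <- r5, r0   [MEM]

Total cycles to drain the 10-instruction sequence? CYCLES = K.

#0 head=0: or/ld i0+i1 pair
#1 head=2: st i2 no-port MEM/MEM
#2 head=3: ld i3 WAW r4
#3 head=4: add/blt i4+i5 pair
#4 head=6: blt/and i6+i7 pair
#5 head=8: or/st i8+i9 pair

CYCLES = 6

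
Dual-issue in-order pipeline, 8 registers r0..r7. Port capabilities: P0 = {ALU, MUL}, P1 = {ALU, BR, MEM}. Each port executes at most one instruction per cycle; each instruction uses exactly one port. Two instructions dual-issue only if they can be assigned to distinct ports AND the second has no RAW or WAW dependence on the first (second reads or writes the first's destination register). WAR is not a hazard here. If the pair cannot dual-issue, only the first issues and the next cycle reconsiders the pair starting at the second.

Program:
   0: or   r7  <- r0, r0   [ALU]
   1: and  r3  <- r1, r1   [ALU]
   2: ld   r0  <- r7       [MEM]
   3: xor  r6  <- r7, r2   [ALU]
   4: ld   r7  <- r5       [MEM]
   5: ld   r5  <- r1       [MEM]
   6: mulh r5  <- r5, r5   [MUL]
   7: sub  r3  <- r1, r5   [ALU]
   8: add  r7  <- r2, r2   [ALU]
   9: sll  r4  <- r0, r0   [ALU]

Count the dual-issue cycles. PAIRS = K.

[0] i0+i1  or.ALU and.ALU  -- 2-wide
[1] i2+i3  ld.MEM xor.ALU  -- 2-wide
[2] i4  ld.MEM  -- no-port MEM/MEM
[3] i5  ld.MEM  -- RAW+WAW r5
[4] i6  mulh.MUL  -- RAW r5
[5] i7+i8  sub.ALU add.ALU  -- 2-wide
[6] i9  sll.ALU  -- tail

PAIRS = 3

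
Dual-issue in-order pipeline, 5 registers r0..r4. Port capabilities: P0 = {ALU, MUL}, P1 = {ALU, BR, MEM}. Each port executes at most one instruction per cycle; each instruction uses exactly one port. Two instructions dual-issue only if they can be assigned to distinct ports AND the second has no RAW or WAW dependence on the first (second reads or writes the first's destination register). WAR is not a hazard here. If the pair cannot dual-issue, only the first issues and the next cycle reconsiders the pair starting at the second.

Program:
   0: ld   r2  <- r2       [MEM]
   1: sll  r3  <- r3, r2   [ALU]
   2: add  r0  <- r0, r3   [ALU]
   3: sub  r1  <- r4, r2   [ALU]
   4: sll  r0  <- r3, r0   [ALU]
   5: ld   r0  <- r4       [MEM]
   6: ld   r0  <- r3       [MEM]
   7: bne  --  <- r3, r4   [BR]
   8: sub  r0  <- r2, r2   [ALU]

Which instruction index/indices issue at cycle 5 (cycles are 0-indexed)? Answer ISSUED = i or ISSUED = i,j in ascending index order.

ISSUED = 6

#0 head=0: ld.MEM i0 RAW r2
#1 head=1: sll.ALU i1 RAW r3
#2 head=2: add.ALU+sub.ALU i2+i3 pair
#3 head=4: sll.ALU i4 WAW r0
#4 head=5: ld.MEM i5 no-port MEM/MEM
#5 head=6: ld.MEM i6 no-port MEM/BR
#6 head=7: bne.BR+sub.ALU i7+i8 pair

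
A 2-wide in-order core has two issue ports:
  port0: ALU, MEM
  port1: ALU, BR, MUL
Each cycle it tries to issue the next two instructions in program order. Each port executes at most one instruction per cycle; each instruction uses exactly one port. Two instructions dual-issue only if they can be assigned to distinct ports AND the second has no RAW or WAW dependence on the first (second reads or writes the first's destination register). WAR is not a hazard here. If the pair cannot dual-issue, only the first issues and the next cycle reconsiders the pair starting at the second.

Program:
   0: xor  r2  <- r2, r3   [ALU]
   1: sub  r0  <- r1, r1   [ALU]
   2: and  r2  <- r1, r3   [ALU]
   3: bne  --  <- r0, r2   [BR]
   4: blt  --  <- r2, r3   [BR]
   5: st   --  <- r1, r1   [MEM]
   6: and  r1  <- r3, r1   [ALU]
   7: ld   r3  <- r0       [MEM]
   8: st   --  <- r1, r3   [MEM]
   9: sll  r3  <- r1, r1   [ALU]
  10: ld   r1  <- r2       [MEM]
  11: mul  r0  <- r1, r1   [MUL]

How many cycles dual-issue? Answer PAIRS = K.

0. xor+sub @i0/i1  | 2-wide
1. and @i2  | RAW r2
2. bne @i3  | no-port BR/BR
3. blt+st @i4/i5  | 2-wide
4. and+ld @i6/i7  | 2-wide
5. st+sll @i8/i9  | 2-wide
6. ld @i10  | RAW r1
7. mul @i11  | tail

PAIRS = 4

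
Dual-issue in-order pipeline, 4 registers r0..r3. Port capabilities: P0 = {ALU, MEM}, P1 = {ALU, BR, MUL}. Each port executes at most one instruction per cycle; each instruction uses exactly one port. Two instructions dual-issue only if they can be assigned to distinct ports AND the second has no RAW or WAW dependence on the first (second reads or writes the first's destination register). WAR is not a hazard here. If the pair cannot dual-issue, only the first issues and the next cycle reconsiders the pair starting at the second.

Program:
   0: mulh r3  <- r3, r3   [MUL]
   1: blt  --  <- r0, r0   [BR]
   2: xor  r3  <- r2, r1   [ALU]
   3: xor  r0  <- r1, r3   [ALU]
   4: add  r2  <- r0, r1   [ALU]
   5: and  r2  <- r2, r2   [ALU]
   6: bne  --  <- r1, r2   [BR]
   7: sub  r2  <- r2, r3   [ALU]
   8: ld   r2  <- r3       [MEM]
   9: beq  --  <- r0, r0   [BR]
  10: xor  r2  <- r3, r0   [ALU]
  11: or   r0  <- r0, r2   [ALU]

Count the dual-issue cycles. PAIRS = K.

c0: i0 mulh  no-port MUL/BR
c1: i1/i2 blt;xor  dual
c2: i3 xor  RAW r0
c3: i4 add  RAW+WAW r2
c4: i5 and  RAW r2
c5: i6/i7 bne;sub  dual
c6: i8/i9 ld;beq  dual
c7: i10 xor  RAW r2
c8: i11 or  tail

PAIRS = 3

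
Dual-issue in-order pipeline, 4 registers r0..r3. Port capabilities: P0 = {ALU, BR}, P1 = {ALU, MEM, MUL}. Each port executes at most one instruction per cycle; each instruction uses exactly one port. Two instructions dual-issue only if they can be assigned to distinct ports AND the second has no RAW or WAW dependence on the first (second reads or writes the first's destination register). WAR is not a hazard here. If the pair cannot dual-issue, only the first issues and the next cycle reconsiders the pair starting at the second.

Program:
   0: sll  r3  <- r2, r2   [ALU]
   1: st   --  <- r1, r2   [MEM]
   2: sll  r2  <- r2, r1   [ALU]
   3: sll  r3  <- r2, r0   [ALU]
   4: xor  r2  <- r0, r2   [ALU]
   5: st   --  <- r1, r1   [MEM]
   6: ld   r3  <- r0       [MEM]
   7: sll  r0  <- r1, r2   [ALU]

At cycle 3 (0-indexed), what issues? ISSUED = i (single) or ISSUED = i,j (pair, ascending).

ISSUED = 5

c0: i0+i1 sll.ALU+st.MEM  pair
c1: i2 sll.ALU  RAW r2
c2: i3+i4 sll.ALU+xor.ALU  pair
c3: i5 st.MEM  no-port MEM/MEM
c4: i6+i7 ld.MEM+sll.ALU  pair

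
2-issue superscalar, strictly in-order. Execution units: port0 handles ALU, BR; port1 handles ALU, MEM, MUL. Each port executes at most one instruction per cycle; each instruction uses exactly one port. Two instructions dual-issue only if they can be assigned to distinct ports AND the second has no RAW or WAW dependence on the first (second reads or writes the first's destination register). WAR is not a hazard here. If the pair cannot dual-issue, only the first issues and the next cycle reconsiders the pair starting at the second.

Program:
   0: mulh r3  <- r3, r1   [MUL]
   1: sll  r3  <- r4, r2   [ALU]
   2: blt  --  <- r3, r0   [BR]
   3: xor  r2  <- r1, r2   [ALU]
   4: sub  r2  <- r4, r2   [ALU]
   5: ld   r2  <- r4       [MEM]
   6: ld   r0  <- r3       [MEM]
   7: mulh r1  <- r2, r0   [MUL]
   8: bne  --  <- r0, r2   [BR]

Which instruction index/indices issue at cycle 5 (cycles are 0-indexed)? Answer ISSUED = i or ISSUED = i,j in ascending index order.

ISSUED = 6

c0: i0 mulh.MUL  WAW r3
c1: i1 sll.ALU  RAW r3
c2: i2/i3 blt.BR;xor.ALU  dual
c3: i4 sub.ALU  WAW r2
c4: i5 ld.MEM  no-port MEM/MEM
c5: i6 ld.MEM  no-port MEM/MUL
c6: i7/i8 mulh.MUL;bne.BR  dual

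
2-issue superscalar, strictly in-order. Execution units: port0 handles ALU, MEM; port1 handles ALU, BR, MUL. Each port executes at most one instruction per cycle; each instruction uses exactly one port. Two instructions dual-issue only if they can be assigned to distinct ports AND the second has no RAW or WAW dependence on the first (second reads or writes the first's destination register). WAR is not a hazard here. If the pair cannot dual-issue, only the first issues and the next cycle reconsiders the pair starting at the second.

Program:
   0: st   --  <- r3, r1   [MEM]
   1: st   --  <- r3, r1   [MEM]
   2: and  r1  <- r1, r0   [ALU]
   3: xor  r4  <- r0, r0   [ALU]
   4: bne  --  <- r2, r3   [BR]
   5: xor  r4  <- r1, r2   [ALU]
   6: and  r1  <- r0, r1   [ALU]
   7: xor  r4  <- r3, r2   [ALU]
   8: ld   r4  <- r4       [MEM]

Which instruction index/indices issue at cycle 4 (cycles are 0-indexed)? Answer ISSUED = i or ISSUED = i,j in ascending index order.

[0] i0  st  -- no-port MEM/MEM
[1] i1&i2  st+and  -- 2-wide
[2] i3&i4  xor+bne  -- 2-wide
[3] i5&i6  xor+and  -- 2-wide
[4] i7  xor  -- RAW+WAW r4
[5] i8  ld  -- tail

ISSUED = 7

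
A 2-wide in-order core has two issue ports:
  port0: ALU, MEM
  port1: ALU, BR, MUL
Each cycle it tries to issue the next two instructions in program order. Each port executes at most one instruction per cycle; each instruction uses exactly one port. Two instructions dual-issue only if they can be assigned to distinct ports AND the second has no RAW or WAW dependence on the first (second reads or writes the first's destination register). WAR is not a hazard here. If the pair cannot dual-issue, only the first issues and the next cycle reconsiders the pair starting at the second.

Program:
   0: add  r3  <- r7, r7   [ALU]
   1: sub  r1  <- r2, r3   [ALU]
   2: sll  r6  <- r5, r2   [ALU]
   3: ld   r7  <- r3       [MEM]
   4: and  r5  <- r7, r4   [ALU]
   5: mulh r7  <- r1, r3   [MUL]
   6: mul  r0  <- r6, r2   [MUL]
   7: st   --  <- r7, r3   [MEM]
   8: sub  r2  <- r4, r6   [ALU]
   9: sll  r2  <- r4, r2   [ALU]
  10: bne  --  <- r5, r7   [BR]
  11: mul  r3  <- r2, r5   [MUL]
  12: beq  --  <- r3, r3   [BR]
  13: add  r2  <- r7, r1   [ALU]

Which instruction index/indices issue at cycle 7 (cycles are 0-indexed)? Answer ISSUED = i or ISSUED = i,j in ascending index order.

0. add.ALU @i0  | RAW r3
1. sub.ALU sll.ALU @i1&i2  | pair
2. ld.MEM @i3  | RAW r7
3. and.ALU mulh.MUL @i4&i5  | pair
4. mul.MUL st.MEM @i6&i7  | pair
5. sub.ALU @i8  | RAW+WAW r2
6. sll.ALU bne.BR @i9&i10  | pair
7. mul.MUL @i11  | no-port MUL/BR
8. beq.BR add.ALU @i12&i13  | pair

ISSUED = 11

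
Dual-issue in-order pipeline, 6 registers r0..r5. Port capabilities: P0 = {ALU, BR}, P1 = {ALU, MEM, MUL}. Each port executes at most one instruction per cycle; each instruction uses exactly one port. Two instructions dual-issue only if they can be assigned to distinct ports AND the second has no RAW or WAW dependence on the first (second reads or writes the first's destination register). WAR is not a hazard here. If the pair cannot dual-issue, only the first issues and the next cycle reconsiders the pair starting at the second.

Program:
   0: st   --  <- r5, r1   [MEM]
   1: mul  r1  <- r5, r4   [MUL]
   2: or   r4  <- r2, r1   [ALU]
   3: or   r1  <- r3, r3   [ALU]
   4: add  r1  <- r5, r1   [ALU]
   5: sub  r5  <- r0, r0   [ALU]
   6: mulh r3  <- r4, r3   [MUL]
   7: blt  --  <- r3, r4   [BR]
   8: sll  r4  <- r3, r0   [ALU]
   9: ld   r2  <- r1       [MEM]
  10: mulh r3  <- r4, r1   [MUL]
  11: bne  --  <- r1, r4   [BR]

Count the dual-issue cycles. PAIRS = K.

PAIRS = 4

  cy0 -> i0 (st) no-port MEM/MUL
  cy1 -> i1 (mul) RAW r1
  cy2 -> i2/i3 (or;or) pair
  cy3 -> i4/i5 (add;sub) pair
  cy4 -> i6 (mulh) RAW r3
  cy5 -> i7/i8 (blt;sll) pair
  cy6 -> i9 (ld) no-port MEM/MUL
  cy7 -> i10/i11 (mulh;bne) pair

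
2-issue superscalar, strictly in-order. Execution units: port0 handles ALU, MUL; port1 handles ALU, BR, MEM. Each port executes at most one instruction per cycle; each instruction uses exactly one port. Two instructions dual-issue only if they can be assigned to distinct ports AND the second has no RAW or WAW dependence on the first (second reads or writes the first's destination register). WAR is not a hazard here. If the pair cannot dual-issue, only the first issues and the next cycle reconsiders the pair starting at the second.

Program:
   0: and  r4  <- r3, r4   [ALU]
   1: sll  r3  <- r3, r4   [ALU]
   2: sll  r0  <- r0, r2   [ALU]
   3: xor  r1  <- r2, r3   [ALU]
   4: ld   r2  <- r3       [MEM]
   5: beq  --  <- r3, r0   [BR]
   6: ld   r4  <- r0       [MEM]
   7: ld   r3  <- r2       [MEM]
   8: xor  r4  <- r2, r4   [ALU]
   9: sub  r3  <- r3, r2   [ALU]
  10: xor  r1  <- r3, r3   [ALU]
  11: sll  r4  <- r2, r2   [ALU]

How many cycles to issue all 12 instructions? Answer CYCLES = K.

[0] i0  and  -- RAW r4
[1] i1,i2  sll sll  -- dual
[2] i3,i4  xor ld  -- dual
[3] i5  beq  -- no-port BR/MEM
[4] i6  ld  -- no-port MEM/MEM
[5] i7,i8  ld xor  -- dual
[6] i9  sub  -- RAW r3
[7] i10,i11  xor sll  -- dual

CYCLES = 8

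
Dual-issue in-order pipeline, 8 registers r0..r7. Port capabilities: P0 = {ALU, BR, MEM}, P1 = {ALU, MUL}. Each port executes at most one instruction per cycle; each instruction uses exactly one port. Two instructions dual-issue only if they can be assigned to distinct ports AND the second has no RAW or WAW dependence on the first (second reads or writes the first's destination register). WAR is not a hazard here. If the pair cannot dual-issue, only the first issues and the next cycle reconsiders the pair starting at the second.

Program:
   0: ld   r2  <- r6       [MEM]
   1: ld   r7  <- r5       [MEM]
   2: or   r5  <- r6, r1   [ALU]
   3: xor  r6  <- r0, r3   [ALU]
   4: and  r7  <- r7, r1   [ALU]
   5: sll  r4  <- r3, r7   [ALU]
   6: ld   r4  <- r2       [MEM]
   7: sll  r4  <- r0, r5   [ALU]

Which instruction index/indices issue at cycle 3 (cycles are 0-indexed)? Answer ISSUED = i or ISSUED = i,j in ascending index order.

t=0 i0:ld ; no-port MEM/MEM
t=1 i1,i2:ld;or ; dual
t=2 i3,i4:xor;and ; dual
t=3 i5:sll ; WAW r4
t=4 i6:ld ; WAW r4
t=5 i7:sll ; tail

ISSUED = 5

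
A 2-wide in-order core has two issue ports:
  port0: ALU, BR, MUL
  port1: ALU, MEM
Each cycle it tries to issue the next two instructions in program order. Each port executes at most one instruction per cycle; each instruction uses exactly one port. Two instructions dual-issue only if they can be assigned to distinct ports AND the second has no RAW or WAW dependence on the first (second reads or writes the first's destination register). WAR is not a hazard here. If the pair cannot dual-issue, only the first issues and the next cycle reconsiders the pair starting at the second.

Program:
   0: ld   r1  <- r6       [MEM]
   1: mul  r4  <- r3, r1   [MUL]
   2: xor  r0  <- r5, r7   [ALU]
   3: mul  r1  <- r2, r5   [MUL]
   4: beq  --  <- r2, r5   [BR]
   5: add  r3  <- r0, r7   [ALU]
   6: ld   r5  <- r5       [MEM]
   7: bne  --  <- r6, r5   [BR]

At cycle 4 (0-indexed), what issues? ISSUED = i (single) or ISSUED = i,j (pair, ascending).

ISSUED = 6

0. ld @i0  | RAW r1
1. mul xor @i1&i2  | dual
2. mul @i3  | no-port MUL/BR
3. beq add @i4&i5  | dual
4. ld @i6  | RAW r5
5. bne @i7  | tail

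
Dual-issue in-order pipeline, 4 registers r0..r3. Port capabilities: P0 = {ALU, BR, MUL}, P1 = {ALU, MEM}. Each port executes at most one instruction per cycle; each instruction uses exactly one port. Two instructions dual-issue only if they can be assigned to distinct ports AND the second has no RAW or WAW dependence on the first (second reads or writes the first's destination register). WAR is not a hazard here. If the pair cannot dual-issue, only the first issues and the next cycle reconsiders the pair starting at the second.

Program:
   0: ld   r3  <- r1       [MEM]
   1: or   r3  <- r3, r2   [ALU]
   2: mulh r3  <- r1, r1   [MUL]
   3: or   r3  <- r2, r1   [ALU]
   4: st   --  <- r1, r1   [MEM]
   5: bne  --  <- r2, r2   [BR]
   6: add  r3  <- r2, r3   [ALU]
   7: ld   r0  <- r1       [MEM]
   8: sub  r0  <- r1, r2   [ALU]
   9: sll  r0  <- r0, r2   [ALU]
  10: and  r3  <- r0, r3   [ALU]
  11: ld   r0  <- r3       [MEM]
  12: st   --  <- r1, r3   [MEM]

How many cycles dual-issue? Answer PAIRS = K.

  cy0 -> i0 (ld.MEM) RAW+WAW r3
  cy1 -> i1 (or.ALU) WAW r3
  cy2 -> i2 (mulh.MUL) WAW r3
  cy3 -> i3/i4 (or.ALU/st.MEM) 2-wide
  cy4 -> i5/i6 (bne.BR/add.ALU) 2-wide
  cy5 -> i7 (ld.MEM) WAW r0
  cy6 -> i8 (sub.ALU) RAW+WAW r0
  cy7 -> i9 (sll.ALU) RAW r0
  cy8 -> i10 (and.ALU) RAW r3
  cy9 -> i11 (ld.MEM) no-port MEM/MEM
  cy10 -> i12 (st.MEM) tail

PAIRS = 2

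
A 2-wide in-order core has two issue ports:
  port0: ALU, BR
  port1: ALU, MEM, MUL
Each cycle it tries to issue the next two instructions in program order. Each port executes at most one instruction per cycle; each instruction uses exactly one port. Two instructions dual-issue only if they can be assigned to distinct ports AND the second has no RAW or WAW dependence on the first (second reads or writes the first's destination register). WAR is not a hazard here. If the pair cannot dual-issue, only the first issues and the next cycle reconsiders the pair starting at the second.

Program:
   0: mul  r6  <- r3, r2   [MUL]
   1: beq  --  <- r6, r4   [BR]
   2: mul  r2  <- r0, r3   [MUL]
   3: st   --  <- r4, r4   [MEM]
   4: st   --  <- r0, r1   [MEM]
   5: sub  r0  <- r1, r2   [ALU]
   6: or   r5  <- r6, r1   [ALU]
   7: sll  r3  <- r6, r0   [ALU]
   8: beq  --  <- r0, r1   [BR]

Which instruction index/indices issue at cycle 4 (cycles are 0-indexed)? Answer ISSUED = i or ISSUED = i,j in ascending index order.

ISSUED = 6,7

  cy0 -> i0 (mul.MUL) RAW r6
  cy1 -> i1/i2 (beq.BR+mul.MUL) pair
  cy2 -> i3 (st.MEM) no-port MEM/MEM
  cy3 -> i4/i5 (st.MEM+sub.ALU) pair
  cy4 -> i6/i7 (or.ALU+sll.ALU) pair
  cy5 -> i8 (beq.BR) tail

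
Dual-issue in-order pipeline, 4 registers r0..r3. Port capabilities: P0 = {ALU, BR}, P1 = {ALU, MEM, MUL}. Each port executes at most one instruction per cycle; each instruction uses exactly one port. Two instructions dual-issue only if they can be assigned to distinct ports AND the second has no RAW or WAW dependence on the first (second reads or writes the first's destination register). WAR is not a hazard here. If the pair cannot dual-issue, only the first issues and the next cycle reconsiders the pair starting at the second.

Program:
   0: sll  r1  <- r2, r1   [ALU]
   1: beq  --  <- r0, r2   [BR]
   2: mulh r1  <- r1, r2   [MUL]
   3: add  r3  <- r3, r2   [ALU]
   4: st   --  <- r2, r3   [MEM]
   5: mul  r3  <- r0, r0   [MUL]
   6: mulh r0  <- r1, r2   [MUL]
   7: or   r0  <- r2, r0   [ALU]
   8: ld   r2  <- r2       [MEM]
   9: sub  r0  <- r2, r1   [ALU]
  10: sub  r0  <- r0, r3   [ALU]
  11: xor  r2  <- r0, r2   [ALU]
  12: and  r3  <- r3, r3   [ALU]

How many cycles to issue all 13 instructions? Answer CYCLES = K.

CYCLES = 9

t=0 i0/i1:sll;beq ; 2-wide
t=1 i2/i3:mulh;add ; 2-wide
t=2 i4:st ; no-port MEM/MUL
t=3 i5:mul ; no-port MUL/MUL
t=4 i6:mulh ; RAW+WAW r0
t=5 i7/i8:or;ld ; 2-wide
t=6 i9:sub ; RAW+WAW r0
t=7 i10:sub ; RAW r0
t=8 i11/i12:xor;and ; 2-wide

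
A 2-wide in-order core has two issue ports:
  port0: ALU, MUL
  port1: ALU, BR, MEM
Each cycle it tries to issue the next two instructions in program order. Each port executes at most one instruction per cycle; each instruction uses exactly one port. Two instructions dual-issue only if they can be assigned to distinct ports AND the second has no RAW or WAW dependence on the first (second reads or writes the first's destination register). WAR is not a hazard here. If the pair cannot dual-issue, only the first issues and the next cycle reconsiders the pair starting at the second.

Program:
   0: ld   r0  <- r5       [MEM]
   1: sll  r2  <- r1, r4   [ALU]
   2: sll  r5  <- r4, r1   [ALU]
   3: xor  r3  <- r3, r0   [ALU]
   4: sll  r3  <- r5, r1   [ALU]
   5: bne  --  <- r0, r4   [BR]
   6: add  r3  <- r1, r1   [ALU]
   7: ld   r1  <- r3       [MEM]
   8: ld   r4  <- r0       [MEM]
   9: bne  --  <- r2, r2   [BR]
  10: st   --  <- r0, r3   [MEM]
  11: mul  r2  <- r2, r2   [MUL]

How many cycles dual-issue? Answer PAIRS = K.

PAIRS = 4

  cy0 -> i0,i1 (ld;sll) dual
  cy1 -> i2,i3 (sll;xor) dual
  cy2 -> i4,i5 (sll;bne) dual
  cy3 -> i6 (add) RAW r3
  cy4 -> i7 (ld) no-port MEM/MEM
  cy5 -> i8 (ld) no-port MEM/BR
  cy6 -> i9 (bne) no-port BR/MEM
  cy7 -> i10,i11 (st;mul) dual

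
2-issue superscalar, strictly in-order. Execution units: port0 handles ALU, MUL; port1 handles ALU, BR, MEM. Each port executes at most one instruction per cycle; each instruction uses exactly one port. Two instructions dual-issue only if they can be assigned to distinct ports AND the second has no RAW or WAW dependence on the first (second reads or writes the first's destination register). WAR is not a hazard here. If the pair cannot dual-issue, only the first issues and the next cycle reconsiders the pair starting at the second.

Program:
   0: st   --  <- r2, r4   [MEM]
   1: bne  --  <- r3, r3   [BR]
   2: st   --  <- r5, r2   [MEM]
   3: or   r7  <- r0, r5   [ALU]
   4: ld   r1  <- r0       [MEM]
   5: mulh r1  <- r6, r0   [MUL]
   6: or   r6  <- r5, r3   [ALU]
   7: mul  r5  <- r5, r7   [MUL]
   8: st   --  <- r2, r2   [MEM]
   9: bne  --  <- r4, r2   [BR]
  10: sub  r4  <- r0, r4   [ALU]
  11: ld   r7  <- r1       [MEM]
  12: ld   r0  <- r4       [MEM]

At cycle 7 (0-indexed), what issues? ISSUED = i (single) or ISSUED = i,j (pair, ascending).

ISSUED = 11

0. st @i0  | no-port MEM/BR
1. bne @i1  | no-port BR/MEM
2. st+or @i2,i3  | dual
3. ld @i4  | WAW r1
4. mulh+or @i5,i6  | dual
5. mul+st @i7,i8  | dual
6. bne+sub @i9,i10  | dual
7. ld @i11  | no-port MEM/MEM
8. ld @i12  | tail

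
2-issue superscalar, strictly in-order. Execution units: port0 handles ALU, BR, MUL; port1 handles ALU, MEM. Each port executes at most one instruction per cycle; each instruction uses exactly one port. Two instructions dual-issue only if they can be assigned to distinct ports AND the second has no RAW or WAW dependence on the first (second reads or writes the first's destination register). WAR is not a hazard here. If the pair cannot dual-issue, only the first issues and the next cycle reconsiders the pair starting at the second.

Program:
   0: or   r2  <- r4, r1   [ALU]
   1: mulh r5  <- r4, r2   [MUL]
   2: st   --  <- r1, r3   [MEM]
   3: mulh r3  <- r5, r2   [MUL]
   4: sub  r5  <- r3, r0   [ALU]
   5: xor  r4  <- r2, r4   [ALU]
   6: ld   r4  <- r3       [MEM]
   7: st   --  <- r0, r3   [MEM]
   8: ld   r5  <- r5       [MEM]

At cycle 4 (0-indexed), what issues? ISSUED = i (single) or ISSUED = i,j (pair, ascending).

0. or @i0  | RAW r2
1. mulh;st @i1&i2  | dual
2. mulh @i3  | RAW r3
3. sub;xor @i4&i5  | dual
4. ld @i6  | no-port MEM/MEM
5. st @i7  | no-port MEM/MEM
6. ld @i8  | tail

ISSUED = 6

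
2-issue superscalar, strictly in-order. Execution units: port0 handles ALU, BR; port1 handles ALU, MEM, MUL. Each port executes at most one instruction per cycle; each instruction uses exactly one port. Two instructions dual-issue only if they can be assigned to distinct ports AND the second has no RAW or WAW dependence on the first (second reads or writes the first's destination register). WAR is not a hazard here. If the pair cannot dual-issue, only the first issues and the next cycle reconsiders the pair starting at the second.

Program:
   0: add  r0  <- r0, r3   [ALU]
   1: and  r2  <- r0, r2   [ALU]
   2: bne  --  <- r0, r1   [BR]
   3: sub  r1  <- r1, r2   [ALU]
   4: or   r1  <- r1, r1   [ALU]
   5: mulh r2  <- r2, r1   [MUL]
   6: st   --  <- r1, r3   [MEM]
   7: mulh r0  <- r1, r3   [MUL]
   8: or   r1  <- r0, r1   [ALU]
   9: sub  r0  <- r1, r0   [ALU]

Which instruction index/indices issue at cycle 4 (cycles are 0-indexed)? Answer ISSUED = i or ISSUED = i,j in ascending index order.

  cy0 -> i0 (add) RAW r0
  cy1 -> i1/i2 (and;bne) dual
  cy2 -> i3 (sub) RAW+WAW r1
  cy3 -> i4 (or) RAW r1
  cy4 -> i5 (mulh) no-port MUL/MEM
  cy5 -> i6 (st) no-port MEM/MUL
  cy6 -> i7 (mulh) RAW r0
  cy7 -> i8 (or) RAW r1
  cy8 -> i9 (sub) tail

ISSUED = 5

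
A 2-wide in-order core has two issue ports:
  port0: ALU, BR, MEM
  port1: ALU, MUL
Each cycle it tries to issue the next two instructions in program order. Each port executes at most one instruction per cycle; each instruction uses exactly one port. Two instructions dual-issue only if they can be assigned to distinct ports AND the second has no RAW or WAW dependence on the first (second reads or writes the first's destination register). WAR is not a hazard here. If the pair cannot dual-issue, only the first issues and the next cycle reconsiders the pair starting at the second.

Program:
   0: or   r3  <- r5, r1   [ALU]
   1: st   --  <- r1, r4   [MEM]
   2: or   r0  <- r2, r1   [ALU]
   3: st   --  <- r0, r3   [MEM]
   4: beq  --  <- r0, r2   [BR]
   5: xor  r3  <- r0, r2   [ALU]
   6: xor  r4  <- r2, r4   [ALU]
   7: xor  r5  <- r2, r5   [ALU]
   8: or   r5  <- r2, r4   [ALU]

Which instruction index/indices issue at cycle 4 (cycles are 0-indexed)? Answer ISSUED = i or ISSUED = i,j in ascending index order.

c0: i0,i1 or.ALU+st.MEM  pair
c1: i2 or.ALU  RAW r0
c2: i3 st.MEM  no-port MEM/BR
c3: i4,i5 beq.BR+xor.ALU  pair
c4: i6,i7 xor.ALU+xor.ALU  pair
c5: i8 or.ALU  tail

ISSUED = 6,7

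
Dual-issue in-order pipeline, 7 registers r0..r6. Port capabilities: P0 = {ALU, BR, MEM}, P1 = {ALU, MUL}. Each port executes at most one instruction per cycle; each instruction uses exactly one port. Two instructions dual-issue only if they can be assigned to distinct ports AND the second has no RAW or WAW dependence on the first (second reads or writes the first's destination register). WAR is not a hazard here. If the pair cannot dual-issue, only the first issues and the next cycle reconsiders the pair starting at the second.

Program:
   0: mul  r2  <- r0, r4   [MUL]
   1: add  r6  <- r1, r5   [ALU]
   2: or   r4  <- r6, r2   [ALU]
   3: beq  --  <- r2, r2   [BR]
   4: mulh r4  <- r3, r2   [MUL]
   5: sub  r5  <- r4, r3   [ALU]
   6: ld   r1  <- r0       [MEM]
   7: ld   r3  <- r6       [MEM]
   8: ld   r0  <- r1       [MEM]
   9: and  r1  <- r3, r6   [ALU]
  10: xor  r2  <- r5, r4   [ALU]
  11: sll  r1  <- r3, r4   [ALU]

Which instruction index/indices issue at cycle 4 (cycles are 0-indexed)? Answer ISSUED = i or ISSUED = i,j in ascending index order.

ISSUED = 7

#0 head=0: mul.MUL+add.ALU i0,i1 dual
#1 head=2: or.ALU+beq.BR i2,i3 dual
#2 head=4: mulh.MUL i4 RAW r4
#3 head=5: sub.ALU+ld.MEM i5,i6 dual
#4 head=7: ld.MEM i7 no-port MEM/MEM
#5 head=8: ld.MEM+and.ALU i8,i9 dual
#6 head=10: xor.ALU+sll.ALU i10,i11 dual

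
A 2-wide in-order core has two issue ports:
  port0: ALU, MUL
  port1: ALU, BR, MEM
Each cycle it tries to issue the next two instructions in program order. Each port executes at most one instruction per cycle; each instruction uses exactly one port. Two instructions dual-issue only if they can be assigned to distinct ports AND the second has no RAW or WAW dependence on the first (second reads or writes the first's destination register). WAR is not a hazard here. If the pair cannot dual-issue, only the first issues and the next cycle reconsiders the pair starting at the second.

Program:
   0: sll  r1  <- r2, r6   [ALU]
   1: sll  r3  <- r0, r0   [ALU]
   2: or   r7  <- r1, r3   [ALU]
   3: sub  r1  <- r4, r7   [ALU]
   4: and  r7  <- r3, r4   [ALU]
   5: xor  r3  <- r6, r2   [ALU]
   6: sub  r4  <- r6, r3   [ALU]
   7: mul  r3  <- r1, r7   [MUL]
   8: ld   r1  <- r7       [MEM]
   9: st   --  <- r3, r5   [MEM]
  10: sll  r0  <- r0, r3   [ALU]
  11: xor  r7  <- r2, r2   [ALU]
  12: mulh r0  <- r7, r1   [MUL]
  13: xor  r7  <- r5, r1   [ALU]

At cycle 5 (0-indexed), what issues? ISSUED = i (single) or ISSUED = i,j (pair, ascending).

ISSUED = 8

[0] i0+i1  sll sll  -- 2-wide
[1] i2  or  -- RAW r7
[2] i3+i4  sub and  -- 2-wide
[3] i5  xor  -- RAW r3
[4] i6+i7  sub mul  -- 2-wide
[5] i8  ld  -- no-port MEM/MEM
[6] i9+i10  st sll  -- 2-wide
[7] i11  xor  -- RAW r7
[8] i12+i13  mulh xor  -- 2-wide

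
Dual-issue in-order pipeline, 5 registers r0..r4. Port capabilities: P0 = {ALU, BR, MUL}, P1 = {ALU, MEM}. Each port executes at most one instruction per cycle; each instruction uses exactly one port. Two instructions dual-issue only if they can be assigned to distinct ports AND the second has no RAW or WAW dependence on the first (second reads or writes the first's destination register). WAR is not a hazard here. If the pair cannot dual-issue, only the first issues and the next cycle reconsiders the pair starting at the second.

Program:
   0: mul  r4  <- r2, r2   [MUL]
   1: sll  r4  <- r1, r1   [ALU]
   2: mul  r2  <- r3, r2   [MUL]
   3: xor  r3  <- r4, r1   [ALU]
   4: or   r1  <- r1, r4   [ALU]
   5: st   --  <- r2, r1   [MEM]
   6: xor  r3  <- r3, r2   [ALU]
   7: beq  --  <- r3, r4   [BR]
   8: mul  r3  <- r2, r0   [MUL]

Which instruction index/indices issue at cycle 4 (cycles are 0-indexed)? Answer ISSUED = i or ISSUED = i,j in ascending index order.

  cy0 -> i0 (mul) WAW r4
  cy1 -> i1+i2 (sll;mul) 2-wide
  cy2 -> i3+i4 (xor;or) 2-wide
  cy3 -> i5+i6 (st;xor) 2-wide
  cy4 -> i7 (beq) no-port BR/MUL
  cy5 -> i8 (mul) tail

ISSUED = 7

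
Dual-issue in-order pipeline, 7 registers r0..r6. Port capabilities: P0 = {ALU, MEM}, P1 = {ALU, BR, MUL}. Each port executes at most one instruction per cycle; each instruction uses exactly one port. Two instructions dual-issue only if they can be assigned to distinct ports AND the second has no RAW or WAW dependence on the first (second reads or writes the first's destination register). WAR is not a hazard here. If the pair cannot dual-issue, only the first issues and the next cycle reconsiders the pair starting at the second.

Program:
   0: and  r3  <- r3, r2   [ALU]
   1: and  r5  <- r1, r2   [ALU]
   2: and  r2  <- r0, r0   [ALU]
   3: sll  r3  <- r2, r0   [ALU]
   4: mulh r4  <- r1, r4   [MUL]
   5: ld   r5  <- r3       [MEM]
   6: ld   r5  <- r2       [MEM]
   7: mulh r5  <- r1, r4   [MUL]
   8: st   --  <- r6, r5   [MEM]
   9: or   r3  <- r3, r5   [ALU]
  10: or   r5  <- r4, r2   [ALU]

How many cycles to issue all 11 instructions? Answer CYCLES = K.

#0 head=0: and.ALU;and.ALU i0&i1 dual
#1 head=2: and.ALU i2 RAW r2
#2 head=3: sll.ALU;mulh.MUL i3&i4 dual
#3 head=5: ld.MEM i5 no-port MEM/MEM
#4 head=6: ld.MEM i6 WAW r5
#5 head=7: mulh.MUL i7 RAW r5
#6 head=8: st.MEM;or.ALU i8&i9 dual
#7 head=10: or.ALU i10 tail

CYCLES = 8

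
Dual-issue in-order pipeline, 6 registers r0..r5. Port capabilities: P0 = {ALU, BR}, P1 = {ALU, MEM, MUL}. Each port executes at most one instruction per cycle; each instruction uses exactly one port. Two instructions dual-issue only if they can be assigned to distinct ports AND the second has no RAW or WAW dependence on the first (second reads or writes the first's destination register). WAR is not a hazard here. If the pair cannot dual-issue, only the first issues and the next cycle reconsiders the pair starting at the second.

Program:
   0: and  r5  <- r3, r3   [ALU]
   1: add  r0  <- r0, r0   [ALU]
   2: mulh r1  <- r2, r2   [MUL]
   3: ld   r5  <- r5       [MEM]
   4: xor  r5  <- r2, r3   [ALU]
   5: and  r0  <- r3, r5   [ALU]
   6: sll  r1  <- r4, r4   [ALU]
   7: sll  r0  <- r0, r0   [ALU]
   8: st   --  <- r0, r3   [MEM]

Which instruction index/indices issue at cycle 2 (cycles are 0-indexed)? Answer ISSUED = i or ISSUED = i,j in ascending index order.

0. and.ALU add.ALU @i0+i1  | pair
1. mulh.MUL @i2  | no-port MUL/MEM
2. ld.MEM @i3  | WAW r5
3. xor.ALU @i4  | RAW r5
4. and.ALU sll.ALU @i5+i6  | pair
5. sll.ALU @i7  | RAW r0
6. st.MEM @i8  | tail

ISSUED = 3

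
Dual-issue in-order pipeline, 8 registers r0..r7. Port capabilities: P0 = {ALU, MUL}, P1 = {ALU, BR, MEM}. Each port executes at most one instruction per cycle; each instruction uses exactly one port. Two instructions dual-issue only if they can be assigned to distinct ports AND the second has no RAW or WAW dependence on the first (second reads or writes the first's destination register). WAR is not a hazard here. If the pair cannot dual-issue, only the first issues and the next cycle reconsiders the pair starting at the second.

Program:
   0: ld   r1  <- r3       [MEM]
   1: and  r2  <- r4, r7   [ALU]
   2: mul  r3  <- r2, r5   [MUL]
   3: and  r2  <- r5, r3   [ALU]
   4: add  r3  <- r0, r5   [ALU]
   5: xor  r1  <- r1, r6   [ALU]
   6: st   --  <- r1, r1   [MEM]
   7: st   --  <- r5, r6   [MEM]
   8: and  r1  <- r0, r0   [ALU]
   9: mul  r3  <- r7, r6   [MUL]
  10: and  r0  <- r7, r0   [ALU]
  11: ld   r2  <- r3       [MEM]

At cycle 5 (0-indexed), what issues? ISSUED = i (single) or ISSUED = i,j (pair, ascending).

#0 head=0: ld.MEM;and.ALU i0/i1 dual
#1 head=2: mul.MUL i2 RAW r3
#2 head=3: and.ALU;add.ALU i3/i4 dual
#3 head=5: xor.ALU i5 RAW r1
#4 head=6: st.MEM i6 no-port MEM/MEM
#5 head=7: st.MEM;and.ALU i7/i8 dual
#6 head=9: mul.MUL;and.ALU i9/i10 dual
#7 head=11: ld.MEM i11 tail

ISSUED = 7,8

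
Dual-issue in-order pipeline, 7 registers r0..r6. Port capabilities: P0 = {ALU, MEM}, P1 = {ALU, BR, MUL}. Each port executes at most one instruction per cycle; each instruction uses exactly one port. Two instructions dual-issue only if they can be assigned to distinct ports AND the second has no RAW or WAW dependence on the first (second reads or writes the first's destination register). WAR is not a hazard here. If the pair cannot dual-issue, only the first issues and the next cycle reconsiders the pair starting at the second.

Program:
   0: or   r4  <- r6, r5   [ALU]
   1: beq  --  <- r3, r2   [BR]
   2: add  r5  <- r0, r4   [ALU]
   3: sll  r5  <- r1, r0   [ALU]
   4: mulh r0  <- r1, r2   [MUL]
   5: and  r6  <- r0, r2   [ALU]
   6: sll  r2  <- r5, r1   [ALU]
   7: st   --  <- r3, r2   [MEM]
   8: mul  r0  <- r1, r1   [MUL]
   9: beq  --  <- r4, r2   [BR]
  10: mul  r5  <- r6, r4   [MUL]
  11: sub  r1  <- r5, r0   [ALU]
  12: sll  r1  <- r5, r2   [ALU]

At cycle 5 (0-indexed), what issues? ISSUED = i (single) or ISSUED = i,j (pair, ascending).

#0 head=0: or/beq i0,i1 2-wide
#1 head=2: add i2 WAW r5
#2 head=3: sll/mulh i3,i4 2-wide
#3 head=5: and/sll i5,i6 2-wide
#4 head=7: st/mul i7,i8 2-wide
#5 head=9: beq i9 no-port BR/MUL
#6 head=10: mul i10 RAW r5
#7 head=11: sub i11 WAW r1
#8 head=12: sll i12 tail

ISSUED = 9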